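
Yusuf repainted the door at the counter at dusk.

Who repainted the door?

Yusuf

'Yusuf' marks the agent of the repainting event.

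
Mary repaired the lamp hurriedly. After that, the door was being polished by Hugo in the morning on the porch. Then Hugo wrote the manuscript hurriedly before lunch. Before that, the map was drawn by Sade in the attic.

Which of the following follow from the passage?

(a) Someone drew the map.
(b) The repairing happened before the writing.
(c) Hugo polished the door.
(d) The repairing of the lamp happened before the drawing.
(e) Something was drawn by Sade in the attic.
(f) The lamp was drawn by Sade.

(a), (b), (c), (e)

(a) Entailed — dropping 'in the attic' and generalizing the agent leaves a sub-description the original still satisfies.
(b) Entailed — the narrative places the repairing before the writing.
(c) Entailed — 'polish' is an activity; 'was polishing' entails that some polishing happened, so 'polished' holds.
(d) Not entailed — the narrative doesn't order the repairing relative to the drawing.
(e) Entailed — generalizing the patient leaves a sub-description the original still satisfies.
(f) Not entailed — Sade drew the map, not the lamp; the lamp belongs to the repairing event.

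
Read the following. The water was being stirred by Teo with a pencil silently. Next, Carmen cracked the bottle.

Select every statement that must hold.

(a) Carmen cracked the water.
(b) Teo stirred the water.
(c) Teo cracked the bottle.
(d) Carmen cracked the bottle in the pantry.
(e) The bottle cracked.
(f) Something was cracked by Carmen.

(b), (e), (f)

(a) Not entailed — Carmen cracked the bottle, not the water; the water belongs to the stirring event.
(b) Entailed — 'stir' is an activity; 'was stirring' entails that some stirring happened, so 'stirred' holds.
(c) Not entailed — the passage has Carmen cracking the bottle, not Teo.
(d) Not entailed — 'in the pantry' adds information not in the original event.
(e) Entailed — 'Carmen cracked the bottle' is causative; it entails the inchoative 'the bottle cracked'.
(f) Entailed — every conjunct here is already in the original cracking event.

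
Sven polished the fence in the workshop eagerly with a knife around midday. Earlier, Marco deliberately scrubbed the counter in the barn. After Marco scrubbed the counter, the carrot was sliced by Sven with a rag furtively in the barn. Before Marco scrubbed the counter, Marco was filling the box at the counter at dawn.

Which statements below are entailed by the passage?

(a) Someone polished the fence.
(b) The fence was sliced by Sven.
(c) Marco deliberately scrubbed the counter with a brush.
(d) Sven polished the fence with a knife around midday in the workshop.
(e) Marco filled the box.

(a), (d)

(a) Entailed — every conjunct here is already in the original polishing event.
(b) Not entailed — Sven sliced the carrot, not the fence; the fence belongs to the polishing event.
(c) Not entailed — 'with a brush' adds information not in the original event.
(d) Entailed — this follows by dropping conjuncts from the polishing event's description.
(e) Not entailed — 'was filling' is progressive on an accomplishment; it does not entail the completed 'filled'.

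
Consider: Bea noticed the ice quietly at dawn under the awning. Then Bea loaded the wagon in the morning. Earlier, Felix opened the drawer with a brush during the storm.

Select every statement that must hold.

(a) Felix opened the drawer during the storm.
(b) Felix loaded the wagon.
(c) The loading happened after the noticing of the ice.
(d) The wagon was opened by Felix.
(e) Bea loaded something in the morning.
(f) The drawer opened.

(a) Entailed — every conjunct here is already in the original opening event.
(b) Not entailed — the passage has Bea loading the wagon, not Felix.
(c) Entailed — the narrative places the noticing before the loading.
(d) Not entailed — Felix opened the drawer, not the wagon; the wagon belongs to the loading event.
(e) Entailed — generalizing the patient leaves a sub-description the original still satisfies.
(f) Entailed — 'Felix opened the drawer' is causative; it entails the inchoative 'the drawer opened'.

(a), (c), (e), (f)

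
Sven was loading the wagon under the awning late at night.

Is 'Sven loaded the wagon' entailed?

no

'was loading' is progressive; for an accomplishment like 'load the wagon', it doesn't entail completion.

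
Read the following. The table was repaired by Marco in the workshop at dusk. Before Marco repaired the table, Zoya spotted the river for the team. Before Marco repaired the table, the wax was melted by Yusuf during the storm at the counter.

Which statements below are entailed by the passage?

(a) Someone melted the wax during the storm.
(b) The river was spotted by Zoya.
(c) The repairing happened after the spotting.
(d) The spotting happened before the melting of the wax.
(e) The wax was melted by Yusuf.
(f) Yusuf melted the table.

(a) Entailed — every conjunct here is already in the original melting event.
(b) Entailed — every conjunct here is already in the original spotting event.
(c) Entailed — the narrative places the spotting before the repairing.
(d) Not entailed — the narrative doesn't order the spotting relative to the melting.
(e) Entailed — this follows by dropping conjuncts from the melting event's description.
(f) Not entailed — Yusuf melted the wax, not the table; the table belongs to the repairing event.

(a), (b), (c), (e)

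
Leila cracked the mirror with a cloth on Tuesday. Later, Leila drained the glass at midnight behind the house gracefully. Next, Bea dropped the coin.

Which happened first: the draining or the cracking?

The connectives place the cracking before the draining.

the cracking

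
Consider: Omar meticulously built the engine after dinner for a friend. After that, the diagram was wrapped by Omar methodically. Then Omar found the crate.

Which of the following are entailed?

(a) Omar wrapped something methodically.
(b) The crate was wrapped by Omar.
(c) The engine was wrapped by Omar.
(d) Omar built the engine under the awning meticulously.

(a) Entailed — generalizing the patient leaves a sub-description the original still satisfies.
(b) Not entailed — Omar wrapped the diagram, not the crate; the crate belongs to the finding event.
(c) Not entailed — Omar wrapped the diagram, not the engine; the engine belongs to the building event.
(d) Not entailed — 'under the awning' adds information not in the original event.

(a)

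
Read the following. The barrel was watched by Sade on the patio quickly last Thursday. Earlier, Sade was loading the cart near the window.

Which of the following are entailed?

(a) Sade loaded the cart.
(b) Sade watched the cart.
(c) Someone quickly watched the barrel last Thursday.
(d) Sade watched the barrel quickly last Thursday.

(c), (d)

(a) Not entailed — 'was loading' is progressive on an accomplishment; it does not entail the completed 'loaded'.
(b) Not entailed — Sade watched the barrel, not the cart; the cart belongs to the loading event.
(c) Entailed — the original entails any weakening of itself; this just drops 'on the patio' and generalizes the agent.
(d) Entailed — every conjunct here is already in the original watching event.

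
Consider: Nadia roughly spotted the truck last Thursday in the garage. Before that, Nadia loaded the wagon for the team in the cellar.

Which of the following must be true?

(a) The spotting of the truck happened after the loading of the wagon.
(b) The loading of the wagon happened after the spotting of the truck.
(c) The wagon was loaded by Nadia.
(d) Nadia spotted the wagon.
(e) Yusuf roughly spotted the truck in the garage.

(a), (c)

(a) Entailed — the narrative places the loading before the spotting.
(b) Not entailed — the narrative places the loading before the spotting, not after.
(c) Entailed — this follows by dropping conjuncts from the loading event's description.
(d) Not entailed — Nadia spotted the truck, not the wagon; the wagon belongs to the loading event.
(e) Not entailed — the passage has Nadia spotting the truck, not Yusuf.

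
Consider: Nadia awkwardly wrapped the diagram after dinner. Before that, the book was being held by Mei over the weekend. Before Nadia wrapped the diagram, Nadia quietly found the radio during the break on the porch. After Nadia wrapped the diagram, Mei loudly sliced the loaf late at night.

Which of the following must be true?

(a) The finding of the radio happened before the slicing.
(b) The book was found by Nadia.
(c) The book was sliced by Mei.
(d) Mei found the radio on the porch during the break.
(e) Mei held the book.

(a) Entailed — the narrative places the finding before the slicing.
(b) Not entailed — Nadia found the radio, not the book; the book belongs to the holding event.
(c) Not entailed — Mei sliced the loaf, not the book; the book belongs to the holding event.
(d) Not entailed — the passage has Nadia finding the radio, not Mei.
(e) Entailed — 'hold' is an activity; 'was holding' entails that some holding happened, so 'held' holds.

(a), (e)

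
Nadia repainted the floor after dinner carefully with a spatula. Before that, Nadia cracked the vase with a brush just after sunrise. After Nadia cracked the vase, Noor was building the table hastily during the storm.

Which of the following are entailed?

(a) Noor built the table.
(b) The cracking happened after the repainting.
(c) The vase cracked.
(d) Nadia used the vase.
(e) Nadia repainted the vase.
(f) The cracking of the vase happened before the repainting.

(c), (f)

(a) Not entailed — 'was building' is progressive on an accomplishment; it does not entail the completed 'built'.
(b) Not entailed — the narrative places the cracking before the repainting, not after.
(c) Entailed — 'Nadia cracked the vase' is causative; it entails the inchoative 'the vase cracked'.
(d) Not entailed — the vase is the patient, not an instrument — Nadia used a brush.
(e) Not entailed — Nadia repainted the floor, not the vase; the vase belongs to the cracking event.
(f) Entailed — the narrative places the cracking before the repainting.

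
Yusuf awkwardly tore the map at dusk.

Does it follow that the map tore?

'Yusuf tore the map' is the causative; it entails the inchoative 'the map tore'.

yes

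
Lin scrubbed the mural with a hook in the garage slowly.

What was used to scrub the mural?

a hook

'with a hook' marks the instrument of the scrubbing event.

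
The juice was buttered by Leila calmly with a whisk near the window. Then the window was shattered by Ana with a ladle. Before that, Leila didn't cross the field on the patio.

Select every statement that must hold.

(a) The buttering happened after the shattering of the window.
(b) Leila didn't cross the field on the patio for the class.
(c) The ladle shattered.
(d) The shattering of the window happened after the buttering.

(a) Not entailed — the narrative places the buttering before the shattering, not after.
(b) Entailed — under negation, adding a further restriction is entailed: if no such crossing event occurred, none occurred for the class either.
(c) Not entailed — the window is what shattered, not the ladle.
(d) Entailed — the narrative places the buttering before the shattering.

(b), (d)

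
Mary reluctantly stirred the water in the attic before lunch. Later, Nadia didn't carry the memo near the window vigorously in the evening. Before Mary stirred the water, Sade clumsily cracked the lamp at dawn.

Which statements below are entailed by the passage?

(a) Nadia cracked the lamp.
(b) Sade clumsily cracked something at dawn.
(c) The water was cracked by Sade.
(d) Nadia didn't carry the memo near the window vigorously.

(a) Not entailed — the passage has Sade cracking the lamp, not Nadia.
(b) Entailed — generalizing the patient leaves a sub-description the original still satisfies.
(c) Not entailed — Sade cracked the lamp, not the water; the water belongs to the stirring event.
(d) Not entailed — dropping 'in the evening' under negation is not valid — the original leaves open that Nadia carried the memo some other way.

(b)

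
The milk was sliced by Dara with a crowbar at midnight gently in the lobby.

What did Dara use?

a crowbar

'with a crowbar' marks the instrument of the slicing event.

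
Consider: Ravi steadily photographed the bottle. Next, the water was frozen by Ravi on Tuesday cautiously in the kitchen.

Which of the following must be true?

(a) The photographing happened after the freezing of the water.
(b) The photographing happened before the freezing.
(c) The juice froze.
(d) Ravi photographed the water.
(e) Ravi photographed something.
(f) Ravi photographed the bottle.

(b), (e), (f)

(a) Not entailed — the narrative places the photographing before the freezing, not after.
(b) Entailed — the narrative places the photographing before the freezing.
(c) Not entailed — the water is what froze, not the juice.
(d) Not entailed — Ravi photographed the bottle, not the water; the water belongs to the freezing event.
(e) Entailed — dropping 'steadily' and generalizing the patient leaves a sub-description the original still satisfies.
(f) Entailed — this follows by dropping conjuncts from the photographing event's description.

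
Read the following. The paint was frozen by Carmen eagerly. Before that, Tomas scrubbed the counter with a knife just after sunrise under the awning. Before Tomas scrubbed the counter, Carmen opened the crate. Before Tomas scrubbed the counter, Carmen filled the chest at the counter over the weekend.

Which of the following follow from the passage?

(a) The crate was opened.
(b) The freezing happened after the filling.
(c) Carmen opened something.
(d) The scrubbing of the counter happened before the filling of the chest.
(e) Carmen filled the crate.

(a), (b), (c)

(a) Entailed — the original entails any weakening of itself; this just generalizes the agent.
(b) Entailed — the narrative places the filling before the freezing.
(c) Entailed — every conjunct here is already in the original opening event.
(d) Not entailed — the narrative places the filling before the scrubbing, not after.
(e) Not entailed — Carmen filled the chest, not the crate; the crate belongs to the opening event.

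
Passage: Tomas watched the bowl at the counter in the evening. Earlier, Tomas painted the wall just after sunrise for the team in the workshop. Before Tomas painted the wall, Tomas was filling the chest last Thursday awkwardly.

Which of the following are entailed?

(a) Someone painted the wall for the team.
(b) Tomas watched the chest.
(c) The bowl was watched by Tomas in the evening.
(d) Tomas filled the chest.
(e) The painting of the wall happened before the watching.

(a), (c), (e)

(a) Entailed — dropping 'in the workshop', 'just after sunrise' and generalizing the agent leaves a sub-description the original still satisfies.
(b) Not entailed — Tomas watched the bowl, not the chest; the chest belongs to the filling event.
(c) Entailed — every conjunct here is already in the original watching event.
(d) Not entailed — 'was filling' is progressive on an accomplishment; it does not entail the completed 'filled'.
(e) Entailed — the narrative places the painting before the watching.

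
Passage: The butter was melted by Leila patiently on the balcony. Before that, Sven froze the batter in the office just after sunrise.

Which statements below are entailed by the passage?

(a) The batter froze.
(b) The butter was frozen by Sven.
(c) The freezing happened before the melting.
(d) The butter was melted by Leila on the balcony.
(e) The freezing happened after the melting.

(a), (c), (d)

(a) Entailed — 'Sven froze the batter' is causative; it entails the inchoative 'the batter froze'.
(b) Not entailed — Sven froze the batter, not the butter; the butter belongs to the melting event.
(c) Entailed — the narrative places the freezing before the melting.
(d) Entailed — every conjunct here is already in the original melting event.
(e) Not entailed — the narrative places the freezing before the melting, not after.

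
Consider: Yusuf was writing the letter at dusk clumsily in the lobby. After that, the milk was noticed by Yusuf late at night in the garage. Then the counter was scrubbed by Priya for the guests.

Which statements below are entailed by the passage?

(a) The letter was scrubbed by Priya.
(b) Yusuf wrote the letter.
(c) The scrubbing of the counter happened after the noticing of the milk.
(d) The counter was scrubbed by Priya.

(c), (d)

(a) Not entailed — Priya scrubbed the counter, not the letter; the letter belongs to the writing event.
(b) Not entailed — 'was writing' is progressive on an accomplishment; it does not entail the completed 'wrote'.
(c) Entailed — the narrative places the noticing before the scrubbing.
(d) Entailed — dropping 'for the guests' leaves a sub-description the original still satisfies.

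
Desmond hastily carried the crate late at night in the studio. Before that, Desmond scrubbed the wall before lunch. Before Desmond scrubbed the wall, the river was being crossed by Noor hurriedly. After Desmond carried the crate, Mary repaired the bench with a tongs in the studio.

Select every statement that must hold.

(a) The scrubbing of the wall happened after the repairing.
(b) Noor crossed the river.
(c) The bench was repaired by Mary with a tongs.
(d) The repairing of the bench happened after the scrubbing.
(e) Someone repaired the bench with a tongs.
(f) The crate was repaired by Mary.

(c), (d), (e)

(a) Not entailed — the narrative places the scrubbing before the repairing, not after.
(b) Not entailed — 'was crossing' is progressive on an accomplishment; it does not entail the completed 'crossed'.
(c) Entailed — this follows by dropping conjuncts from the repairing event's description.
(d) Entailed — the narrative places the scrubbing before the repairing.
(e) Entailed — every conjunct here is already in the original repairing event.
(f) Not entailed — Mary repaired the bench, not the crate; the crate belongs to the carrying event.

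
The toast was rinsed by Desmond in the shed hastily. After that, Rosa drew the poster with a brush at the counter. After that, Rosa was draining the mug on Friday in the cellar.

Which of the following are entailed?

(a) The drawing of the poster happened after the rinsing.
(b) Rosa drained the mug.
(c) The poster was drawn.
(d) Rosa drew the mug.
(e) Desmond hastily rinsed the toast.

(a) Entailed — the narrative places the rinsing before the drawing.
(b) Not entailed — 'was draining' is progressive on an accomplishment; it does not entail the completed 'drained'.
(c) Entailed — every conjunct here is already in the original drawing event.
(d) Not entailed — Rosa drew the poster, not the mug; the mug belongs to the draining event.
(e) Entailed — this follows by dropping conjuncts from the rinsing event's description.

(a), (c), (e)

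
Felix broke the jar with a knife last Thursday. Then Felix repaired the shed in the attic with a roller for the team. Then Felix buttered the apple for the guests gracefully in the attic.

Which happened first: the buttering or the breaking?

the breaking

The connectives place the breaking before the buttering.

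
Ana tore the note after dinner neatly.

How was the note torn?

'neatly' marks the manner of the tearing event.

neatly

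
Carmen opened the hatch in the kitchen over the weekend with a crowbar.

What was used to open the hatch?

a crowbar

'with a crowbar' marks the instrument of the opening event.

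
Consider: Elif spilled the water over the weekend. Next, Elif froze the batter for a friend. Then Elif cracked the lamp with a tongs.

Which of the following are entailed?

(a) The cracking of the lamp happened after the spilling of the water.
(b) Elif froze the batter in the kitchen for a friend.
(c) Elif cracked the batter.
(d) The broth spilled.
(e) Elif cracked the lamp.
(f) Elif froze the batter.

(a), (e), (f)

(a) Entailed — the narrative places the spilling before the cracking.
(b) Not entailed — 'in the kitchen' adds information not in the original event.
(c) Not entailed — Elif cracked the lamp, not the batter; the batter belongs to the freezing event.
(d) Not entailed — the water is what spilled, not the broth.
(e) Entailed — this follows by dropping conjuncts from the cracking event's description.
(f) Entailed — the original entails any weakening of itself; this just drops 'for a friend'.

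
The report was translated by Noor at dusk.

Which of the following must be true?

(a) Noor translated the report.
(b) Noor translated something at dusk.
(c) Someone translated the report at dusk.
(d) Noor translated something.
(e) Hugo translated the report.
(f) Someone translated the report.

(a) Entailed — the original entails any weakening of itself; this just drops 'at dusk'.
(b) Entailed — generalizing the patient leaves a sub-description the original still satisfies.
(c) Entailed — the original entails any weakening of itself; this just generalizes the agent.
(d) Entailed — this follows by dropping conjuncts from the translating event's description.
(e) Not entailed — the passage has Noor translating the report, not Hugo.
(f) Entailed — dropping 'at dusk' and generalizing the agent leaves a sub-description the original still satisfies.

(a), (b), (c), (d), (f)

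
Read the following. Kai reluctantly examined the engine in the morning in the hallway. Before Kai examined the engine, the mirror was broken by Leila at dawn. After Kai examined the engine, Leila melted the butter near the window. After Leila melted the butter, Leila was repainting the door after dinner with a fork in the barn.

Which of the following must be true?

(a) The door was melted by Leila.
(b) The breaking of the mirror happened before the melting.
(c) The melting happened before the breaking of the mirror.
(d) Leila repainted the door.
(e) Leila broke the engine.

(b)

(a) Not entailed — Leila melted the butter, not the door; the door belongs to the repainting event.
(b) Entailed — the narrative places the breaking before the melting.
(c) Not entailed — the narrative places the breaking before the melting, not after.
(d) Not entailed — 'was repainting' is progressive on an accomplishment; it does not entail the completed 'repainted'.
(e) Not entailed — Leila broke the mirror, not the engine; the engine belongs to the examining event.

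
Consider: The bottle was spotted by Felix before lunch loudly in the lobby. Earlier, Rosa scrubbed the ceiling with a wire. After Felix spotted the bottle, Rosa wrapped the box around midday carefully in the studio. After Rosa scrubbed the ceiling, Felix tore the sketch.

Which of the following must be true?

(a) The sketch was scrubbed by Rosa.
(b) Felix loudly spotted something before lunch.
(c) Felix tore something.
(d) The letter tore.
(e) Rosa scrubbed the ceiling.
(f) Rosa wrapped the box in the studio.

(b), (c), (e), (f)

(a) Not entailed — Rosa scrubbed the ceiling, not the sketch; the sketch belongs to the tearing event.
(b) Entailed — the original entails any weakening of itself; this just drops 'in the lobby' and generalizes the patient.
(c) Entailed — the original entails any weakening of itself; this just generalizes the patient.
(d) Not entailed — the sketch is what tore, not the letter.
(e) Entailed — the original entails any weakening of itself; this just drops 'with a wire'.
(f) Entailed — the original entails any weakening of itself; this just drops 'around midday', 'carefully'.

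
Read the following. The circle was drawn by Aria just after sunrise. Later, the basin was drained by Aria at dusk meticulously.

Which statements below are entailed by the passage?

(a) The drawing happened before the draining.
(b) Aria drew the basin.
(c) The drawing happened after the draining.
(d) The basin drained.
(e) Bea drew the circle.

(a), (d)

(a) Entailed — the narrative places the drawing before the draining.
(b) Not entailed — Aria drew the circle, not the basin; the basin belongs to the draining event.
(c) Not entailed — the narrative places the drawing before the draining, not after.
(d) Entailed — 'Aria drained the basin' is causative; it entails the inchoative 'the basin drained'.
(e) Not entailed — the passage has Aria drawing the circle, not Bea.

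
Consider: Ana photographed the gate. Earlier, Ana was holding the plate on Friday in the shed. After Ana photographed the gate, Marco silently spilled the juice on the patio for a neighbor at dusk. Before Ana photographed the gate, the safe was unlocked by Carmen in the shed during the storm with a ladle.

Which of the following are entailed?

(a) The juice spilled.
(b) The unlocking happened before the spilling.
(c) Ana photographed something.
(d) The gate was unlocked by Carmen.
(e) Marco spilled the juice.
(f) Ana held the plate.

(a), (b), (c), (e), (f)

(a) Entailed — 'Marco spilled the juice' is causative; it entails the inchoative 'the juice spilled'.
(b) Entailed — the narrative places the unlocking before the spilling.
(c) Entailed — every conjunct here is already in the original photographing event.
(d) Not entailed — Carmen unlocked the safe, not the gate; the gate belongs to the photographing event.
(e) Entailed — this follows by dropping conjuncts from the spilling event's description.
(f) Entailed — 'hold' is an activity; 'was holding' entails that some holding happened, so 'held' holds.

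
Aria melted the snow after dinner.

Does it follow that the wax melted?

Nothing is said about any wax; only the snow is affected.

no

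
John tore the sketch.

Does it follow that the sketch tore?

'John tore the sketch' is the causative; it entails the inchoative 'the sketch tore'.

yes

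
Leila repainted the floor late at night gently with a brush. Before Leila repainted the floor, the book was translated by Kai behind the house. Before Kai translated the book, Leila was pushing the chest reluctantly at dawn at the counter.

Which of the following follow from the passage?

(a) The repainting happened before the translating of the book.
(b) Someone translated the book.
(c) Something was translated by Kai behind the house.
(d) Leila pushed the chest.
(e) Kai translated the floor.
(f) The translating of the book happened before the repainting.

(a) Not entailed — the narrative places the translating before the repainting, not after.
(b) Entailed — the original entails any weakening of itself; this just drops 'behind the house' and generalizes the agent.
(c) Entailed — generalizing the patient leaves a sub-description the original still satisfies.
(d) Entailed — 'push' is an activity; 'was pushing' entails that some pushing happened, so 'pushed' holds.
(e) Not entailed — Kai translated the book, not the floor; the floor belongs to the repainting event.
(f) Entailed — the narrative places the translating before the repainting.

(b), (c), (d), (f)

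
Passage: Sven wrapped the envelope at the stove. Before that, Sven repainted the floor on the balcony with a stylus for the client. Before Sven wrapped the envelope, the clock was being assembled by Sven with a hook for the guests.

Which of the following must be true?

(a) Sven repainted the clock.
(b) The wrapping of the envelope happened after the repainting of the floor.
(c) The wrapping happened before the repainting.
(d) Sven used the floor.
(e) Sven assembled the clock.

(b)

(a) Not entailed — Sven repainted the floor, not the clock; the clock belongs to the assembling event.
(b) Entailed — the narrative places the repainting before the wrapping.
(c) Not entailed — the narrative places the repainting before the wrapping, not after.
(d) Not entailed — the floor is the patient, not an instrument — Sven used a stylus.
(e) Not entailed — 'was assembling' is progressive on an accomplishment; it does not entail the completed 'assembled'.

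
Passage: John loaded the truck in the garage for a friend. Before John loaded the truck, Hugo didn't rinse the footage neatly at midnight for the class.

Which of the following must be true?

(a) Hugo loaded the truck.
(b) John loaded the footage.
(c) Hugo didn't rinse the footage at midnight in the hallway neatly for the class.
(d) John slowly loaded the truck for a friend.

(a) Not entailed — the passage has John loading the truck, not Hugo.
(b) Not entailed — John loaded the truck, not the footage; the footage belongs to the rinsing event.
(c) Entailed — under negation, adding a further restriction is entailed: if no such rinsing event occurred, none occurred in the hallway either.
(d) Not entailed — 'slowly' adds information not in the original event.

(c)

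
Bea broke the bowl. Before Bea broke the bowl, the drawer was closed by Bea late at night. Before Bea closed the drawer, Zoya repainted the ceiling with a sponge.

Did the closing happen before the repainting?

The narrative orders the repainting before the closing.

no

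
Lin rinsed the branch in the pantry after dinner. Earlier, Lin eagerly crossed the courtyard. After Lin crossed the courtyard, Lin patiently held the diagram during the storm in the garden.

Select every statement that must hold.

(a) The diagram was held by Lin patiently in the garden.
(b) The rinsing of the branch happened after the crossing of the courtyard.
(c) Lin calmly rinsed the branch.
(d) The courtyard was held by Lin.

(a), (b)

(a) Entailed — this follows by dropping conjuncts from the holding event's description.
(b) Entailed — the narrative places the crossing before the rinsing.
(c) Not entailed — 'calmly' adds information not in the original event.
(d) Not entailed — Lin held the diagram, not the courtyard; the courtyard belongs to the crossing event.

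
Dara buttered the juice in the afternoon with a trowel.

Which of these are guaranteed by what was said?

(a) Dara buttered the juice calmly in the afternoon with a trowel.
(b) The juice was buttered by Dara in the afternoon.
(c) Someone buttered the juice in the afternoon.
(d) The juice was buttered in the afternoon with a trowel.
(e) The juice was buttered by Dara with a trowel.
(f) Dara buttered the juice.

(a) Not entailed — 'calmly' adds information not in the original event.
(b) Entailed — this follows by dropping conjuncts from the buttering event's description.
(c) Entailed — every conjunct here is already in the original buttering event.
(d) Entailed — the original entails any weakening of itself; this just generalizes the agent.
(e) Entailed — dropping 'in the afternoon' leaves a sub-description the original still satisfies.
(f) Entailed — the original entails any weakening of itself; this just drops 'with a trowel', 'in the afternoon'.

(b), (c), (d), (e), (f)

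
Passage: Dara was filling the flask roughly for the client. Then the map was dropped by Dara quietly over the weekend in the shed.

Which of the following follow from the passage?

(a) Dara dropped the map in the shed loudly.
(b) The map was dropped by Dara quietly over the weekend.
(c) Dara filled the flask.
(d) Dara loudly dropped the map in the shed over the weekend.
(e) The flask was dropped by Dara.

(a) Not entailed — 'loudly' adds a manner not in (and inconsistent with) the original.
(b) Entailed — the original entails any weakening of itself; this just drops 'in the shed'.
(c) Not entailed — 'was filling' is progressive on an accomplishment; it does not entail the completed 'filled'.
(d) Not entailed — 'loudly' adds a manner not in (and inconsistent with) the original.
(e) Not entailed — Dara dropped the map, not the flask; the flask belongs to the filling event.

(b)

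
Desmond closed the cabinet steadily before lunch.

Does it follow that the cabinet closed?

yes

'Desmond closed the cabinet' is the causative; it entails the inchoative 'the cabinet closed'.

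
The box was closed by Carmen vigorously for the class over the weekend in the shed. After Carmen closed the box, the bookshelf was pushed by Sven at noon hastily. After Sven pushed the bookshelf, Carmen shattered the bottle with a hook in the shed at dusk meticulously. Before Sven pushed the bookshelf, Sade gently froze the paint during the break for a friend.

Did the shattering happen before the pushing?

The narrative orders the pushing before the shattering.

no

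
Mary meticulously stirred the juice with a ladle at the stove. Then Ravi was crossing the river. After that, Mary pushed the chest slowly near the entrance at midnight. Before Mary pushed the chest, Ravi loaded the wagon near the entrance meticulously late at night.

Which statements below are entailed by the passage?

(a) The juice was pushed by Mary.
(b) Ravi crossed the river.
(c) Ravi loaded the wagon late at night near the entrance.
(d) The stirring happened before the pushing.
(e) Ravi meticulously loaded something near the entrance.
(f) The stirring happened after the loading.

(a) Not entailed — Mary pushed the chest, not the juice; the juice belongs to the stirring event.
(b) Not entailed — 'was crossing' is progressive on an accomplishment; it does not entail the completed 'crossed'.
(c) Entailed — this follows by dropping conjuncts from the loading event's description.
(d) Entailed — the narrative places the stirring before the pushing.
(e) Entailed — dropping 'late at night' and generalizing the patient leaves a sub-description the original still satisfies.
(f) Not entailed — the narrative doesn't order the loading relative to the stirring.

(c), (d), (e)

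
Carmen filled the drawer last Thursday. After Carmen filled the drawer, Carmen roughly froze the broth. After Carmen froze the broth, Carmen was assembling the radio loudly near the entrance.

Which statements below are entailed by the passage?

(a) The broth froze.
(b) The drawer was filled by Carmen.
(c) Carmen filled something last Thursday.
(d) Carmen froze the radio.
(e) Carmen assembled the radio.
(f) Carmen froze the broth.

(a), (b), (c), (f)

(a) Entailed — 'Carmen froze the broth' is causative; it entails the inchoative 'the broth froze'.
(b) Entailed — this follows by dropping conjuncts from the filling event's description.
(c) Entailed — this follows by dropping conjuncts from the filling event's description.
(d) Not entailed — Carmen froze the broth, not the radio; the radio belongs to the assembling event.
(e) Not entailed — 'was assembling' is progressive on an accomplishment; it does not entail the completed 'assembled'.
(f) Entailed — dropping 'roughly' leaves a sub-description the original still satisfies.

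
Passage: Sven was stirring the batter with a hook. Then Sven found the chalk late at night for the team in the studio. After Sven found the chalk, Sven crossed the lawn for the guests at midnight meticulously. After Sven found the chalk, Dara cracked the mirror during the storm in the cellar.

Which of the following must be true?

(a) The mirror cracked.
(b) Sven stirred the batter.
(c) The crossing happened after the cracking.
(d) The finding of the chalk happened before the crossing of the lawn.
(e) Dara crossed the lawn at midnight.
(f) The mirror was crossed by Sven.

(a) Entailed — 'Dara cracked the mirror' is causative; it entails the inchoative 'the mirror cracked'.
(b) Entailed — 'stir' is an activity; 'was stirring' entails that some stirring happened, so 'stirred' holds.
(c) Not entailed — the narrative doesn't order the cracking relative to the crossing.
(d) Entailed — the narrative places the finding before the crossing.
(e) Not entailed — the passage has Sven crossing the lawn, not Dara.
(f) Not entailed — Sven crossed the lawn, not the mirror; the mirror belongs to the cracking event.

(a), (b), (d)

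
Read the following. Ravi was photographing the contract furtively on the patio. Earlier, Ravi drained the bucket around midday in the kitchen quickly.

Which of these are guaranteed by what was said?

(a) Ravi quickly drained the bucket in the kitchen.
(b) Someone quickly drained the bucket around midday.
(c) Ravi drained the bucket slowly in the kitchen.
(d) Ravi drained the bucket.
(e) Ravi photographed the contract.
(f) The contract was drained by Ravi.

(a), (b), (d)

(a) Entailed — dropping 'around midday' leaves a sub-description the original still satisfies.
(b) Entailed — the original entails any weakening of itself; this just drops 'in the kitchen' and generalizes the agent.
(c) Not entailed — 'slowly' adds a manner not in (and inconsistent with) the original.
(d) Entailed — dropping 'around midday', 'quickly', 'in the kitchen' leaves a sub-description the original still satisfies.
(e) Not entailed — 'was photographing' is progressive on an accomplishment; it does not entail the completed 'photographed'.
(f) Not entailed — Ravi drained the bucket, not the contract; the contract belongs to the photographing event.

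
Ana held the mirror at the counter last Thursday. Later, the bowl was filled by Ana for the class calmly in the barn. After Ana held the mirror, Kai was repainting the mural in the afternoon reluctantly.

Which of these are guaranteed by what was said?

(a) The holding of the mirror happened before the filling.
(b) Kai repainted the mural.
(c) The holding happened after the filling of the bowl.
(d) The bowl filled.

(a) Entailed — the narrative places the holding before the filling.
(b) Not entailed — 'was repainting' is progressive on an accomplishment; it does not entail the completed 'repainted'.
(c) Not entailed — the narrative places the holding before the filling, not after.
(d) Entailed — 'Ana filled the bowl' is causative; it entails the inchoative 'the bowl filled'.

(a), (d)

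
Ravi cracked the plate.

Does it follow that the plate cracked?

'Ravi cracked the plate' is the causative; it entails the inchoative 'the plate cracked'.

yes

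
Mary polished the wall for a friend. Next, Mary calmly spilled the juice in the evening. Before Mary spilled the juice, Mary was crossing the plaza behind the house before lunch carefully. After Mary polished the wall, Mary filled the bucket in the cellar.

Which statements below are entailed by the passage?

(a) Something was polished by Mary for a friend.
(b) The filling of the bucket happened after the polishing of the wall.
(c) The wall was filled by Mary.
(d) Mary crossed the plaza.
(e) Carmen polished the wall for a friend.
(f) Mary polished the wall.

(a) Entailed — every conjunct here is already in the original polishing event.
(b) Entailed — the narrative places the polishing before the filling.
(c) Not entailed — Mary filled the bucket, not the wall; the wall belongs to the polishing event.
(d) Not entailed — 'was crossing' is progressive on an accomplishment; it does not entail the completed 'crossed'.
(e) Not entailed — the passage has Mary polishing the wall, not Carmen.
(f) Entailed — this follows by dropping conjuncts from the polishing event's description.

(a), (b), (f)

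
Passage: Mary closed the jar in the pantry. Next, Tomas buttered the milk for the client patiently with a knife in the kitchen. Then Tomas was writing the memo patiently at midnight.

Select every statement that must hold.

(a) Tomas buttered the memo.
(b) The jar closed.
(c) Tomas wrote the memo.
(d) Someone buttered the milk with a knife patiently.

(b), (d)

(a) Not entailed — Tomas buttered the milk, not the memo; the memo belongs to the writing event.
(b) Entailed — 'Mary closed the jar' is causative; it entails the inchoative 'the jar closed'.
(c) Not entailed — 'was writing' is progressive on an accomplishment; it does not entail the completed 'wrote'.
(d) Entailed — this follows by dropping conjuncts from the buttering event's description.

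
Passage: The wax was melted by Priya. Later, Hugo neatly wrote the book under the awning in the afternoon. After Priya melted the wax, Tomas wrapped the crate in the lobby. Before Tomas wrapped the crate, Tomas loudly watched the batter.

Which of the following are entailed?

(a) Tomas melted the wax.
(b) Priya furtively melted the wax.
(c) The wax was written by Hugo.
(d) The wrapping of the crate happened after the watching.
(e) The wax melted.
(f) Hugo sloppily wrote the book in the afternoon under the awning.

(a) Not entailed — the passage has Priya melting the wax, not Tomas.
(b) Not entailed — 'furtively' adds information not in the original event.
(c) Not entailed — Hugo wrote the book, not the wax; the wax belongs to the melting event.
(d) Entailed — the narrative places the watching before the wrapping.
(e) Entailed — 'Priya melted the wax' is causative; it entails the inchoative 'the wax melted'.
(f) Not entailed — 'sloppily' adds a manner not in (and inconsistent with) the original.

(d), (e)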